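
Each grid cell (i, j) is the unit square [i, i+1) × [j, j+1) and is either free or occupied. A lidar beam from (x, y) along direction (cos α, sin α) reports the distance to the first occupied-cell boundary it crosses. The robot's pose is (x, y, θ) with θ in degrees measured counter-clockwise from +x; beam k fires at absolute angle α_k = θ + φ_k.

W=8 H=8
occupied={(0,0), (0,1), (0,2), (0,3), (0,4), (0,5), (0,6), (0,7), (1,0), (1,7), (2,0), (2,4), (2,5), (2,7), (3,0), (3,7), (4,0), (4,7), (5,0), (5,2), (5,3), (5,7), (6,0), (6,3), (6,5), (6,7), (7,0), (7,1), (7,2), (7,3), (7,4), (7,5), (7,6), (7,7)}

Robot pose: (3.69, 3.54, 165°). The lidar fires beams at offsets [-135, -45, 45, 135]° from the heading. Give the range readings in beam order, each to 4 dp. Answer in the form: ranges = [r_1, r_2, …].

beam 1: φ=-135°, α=30°
  direction (0.8660, 0.5000); cell (3,3); t to first gridline: x 0.3580, y 0.9200 (then +1.1547 / +2.0000)
    (4,3) via x @ 0.3580
    (4,4) via y @ 0.9200
    (5,4) via x @ 1.5127
    (6,4) via x @ 2.6674
    (6,5) via y @ 2.9200  # hit
  → r_1 = 2.9200
beam 2: φ=-45°, α=120°
  direction (-0.5000, 0.8660); cell (3,3); t to first gridline: x 1.3800, y 0.5312 (then +2.0000 / +1.1547)
    (3,4) via y @ 0.5312
    (2,4) via x @ 1.3800  # hit
  → r_2 = 1.3800
beam 3: φ=45°, α=210°
  direction (-0.8660, -0.5000); cell (3,3); t to first gridline: x 0.7967, y 1.0800 (then +1.1547 / +2.0000)
    (2,3) via x @ 0.7967
    (2,2) via y @ 1.0800
    (1,2) via x @ 1.9514
    (1,1) via y @ 3.0800
    (0,1) via x @ 3.1061  # hit
  → r_3 = 3.1061
beam 4: φ=135°, α=300°
  direction (0.5000, -0.8660); cell (3,3); t to first gridline: x 0.6200, y 0.6235 (then +2.0000 / +1.1547)
    (4,3) via x @ 0.6200
    (4,2) via y @ 0.6235
    (4,1) via y @ 1.7782
    (5,1) via x @ 2.6200
    (5,0) via y @ 2.9329  # hit
  → r_4 = 2.9329

ranges = [2.9200, 1.3800, 3.1061, 2.9329]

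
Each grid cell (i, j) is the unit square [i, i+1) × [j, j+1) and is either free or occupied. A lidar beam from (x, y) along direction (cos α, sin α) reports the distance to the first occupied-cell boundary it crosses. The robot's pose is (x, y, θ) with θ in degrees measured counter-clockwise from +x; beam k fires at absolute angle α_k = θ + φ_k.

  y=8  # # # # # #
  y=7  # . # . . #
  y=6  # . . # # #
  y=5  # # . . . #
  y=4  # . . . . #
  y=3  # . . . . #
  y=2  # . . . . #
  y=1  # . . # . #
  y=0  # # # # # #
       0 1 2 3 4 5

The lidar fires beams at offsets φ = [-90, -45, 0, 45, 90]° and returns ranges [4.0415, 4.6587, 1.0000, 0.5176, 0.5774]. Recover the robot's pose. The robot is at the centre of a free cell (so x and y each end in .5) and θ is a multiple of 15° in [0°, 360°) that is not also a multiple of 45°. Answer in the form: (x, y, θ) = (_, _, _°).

(x, y, θ) = (1.5, 2.5, 120°)

The pose lattice has 23·16 = 368 candidates. Test each by forward raycasting.
  (3.5, 7.5, 330°): beam 1 = 0.5774 ≠ 4.0415 ✗
  (2.5, 1.5, 15°): beam 1 = 0.5176 ≠ 4.0415 ✗
  (4.5, 3.5, 75°): beam 1 = 0.5176 ≠ 4.0415 ✗
  …
  (1.5, 2.5, 120°): r_1=4.0415, r_2=4.6587, r_3=1.0000, r_4=0.5176, r_5=0.5774 — all match ✓
Unique over the lattice → pose = (1.5, 2.5, 120°).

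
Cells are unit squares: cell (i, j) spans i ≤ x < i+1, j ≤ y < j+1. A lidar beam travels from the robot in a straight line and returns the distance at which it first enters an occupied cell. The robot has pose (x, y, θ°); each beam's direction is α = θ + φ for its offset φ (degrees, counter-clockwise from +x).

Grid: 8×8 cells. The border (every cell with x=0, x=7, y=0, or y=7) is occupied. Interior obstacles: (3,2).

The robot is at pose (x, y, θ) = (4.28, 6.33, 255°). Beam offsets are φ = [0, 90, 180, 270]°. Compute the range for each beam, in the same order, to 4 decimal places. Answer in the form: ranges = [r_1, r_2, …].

ranges = [3.4475, 2.8160, 0.6936, 2.5887]

beam 1: φ=0°, α=255°
  direction (-0.2588, -0.9659); cell (4,6); t to first gridline: x 1.0818, y 0.3416 (then +3.8637 / +1.0353)
    (4,5) via y @ 0.3416
    (3,5) via x @ 1.0818
    (3,4) via y @ 1.3769
    (3,3) via y @ 2.4122
    (3,2) via y @ 3.4475  # hit
  → r_1 = 3.4475
beam 2: φ=90°, α=345°
  direction (0.9659, -0.2588); cell (4,6); t to first gridline: x 0.7454, y 1.2750 (then +1.0353 / +3.8637)
    (5,6) via x @ 0.7454
    (5,5) via y @ 1.2750
    (6,5) via x @ 1.7807
    (7,5) via x @ 2.8160  # hit
  → r_2 = 2.8160
beam 3: φ=180°, α=75°
  direction (0.2588, 0.9659); cell (4,6); t to first gridline: x 2.7819, y 0.6936 (then +3.8637 / +1.0353)
    (4,7) via y @ 0.6936  # hit
  → r_3 = 0.6936
beam 4: φ=270°, α=165°
  direction (-0.9659, 0.2588); cell (4,6); t to first gridline: x 0.2899, y 2.5887 (then +1.0353 / +3.8637)
    (3,6) via x @ 0.2899
    (2,6) via x @ 1.3252
    (1,6) via x @ 2.3604
    (1,7) via y @ 2.5887  # hit
  → r_4 = 2.5887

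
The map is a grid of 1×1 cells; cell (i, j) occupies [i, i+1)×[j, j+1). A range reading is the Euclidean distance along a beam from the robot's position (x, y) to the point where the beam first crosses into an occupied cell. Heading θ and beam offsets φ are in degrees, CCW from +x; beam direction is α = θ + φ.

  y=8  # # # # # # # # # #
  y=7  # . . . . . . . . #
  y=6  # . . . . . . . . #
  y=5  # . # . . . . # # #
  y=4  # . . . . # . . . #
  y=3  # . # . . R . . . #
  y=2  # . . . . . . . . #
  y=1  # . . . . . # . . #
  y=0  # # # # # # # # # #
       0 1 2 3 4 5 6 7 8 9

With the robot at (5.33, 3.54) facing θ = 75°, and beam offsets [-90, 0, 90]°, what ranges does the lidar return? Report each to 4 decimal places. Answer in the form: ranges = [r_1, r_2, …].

ranges = [3.7995, 0.4762, 4.4827]

beam 1: φ=-90°, α=345°
  dir = (cos 345°, sin 345°) = (0.9659, -0.2588); from cell (5,3)
  next x-line at t=0.6936, next y-line at t=2.0864; Δt_x=1.0353, Δt_y=3.8637
    x: enter (6,3) at t=0.6936
    x: enter (7,3) at t=1.7289
    y: enter (7,2) at t=2.0864
    x: enter (8,2) at t=2.7642
    x: enter (9,2) at t=3.7995 ← occupied
  → r_1 = 3.7995
beam 2: φ=0°, α=75°
  dir = (cos 75°, sin 75°) = (0.2588, 0.9659); from cell (5,3)
  next x-line at t=2.5887, next y-line at t=0.4762; Δt_x=3.8637, Δt_y=1.0353
    y: enter (5,4) at t=0.4762 ← occupied
  → r_2 = 0.4762
beam 3: φ=90°, α=165°
  dir = (cos 165°, sin 165°) = (-0.9659, 0.2588); from cell (5,3)
  next x-line at t=0.3416, next y-line at t=1.7773; Δt_x=1.0353, Δt_y=3.8637
    x: enter (4,3) at t=0.3416
    x: enter (3,3) at t=1.3769
    y: enter (3,4) at t=1.7773
    x: enter (2,4) at t=2.4122
    x: enter (1,4) at t=3.4475
    x: enter (0,4) at t=4.4827 ← occupied
  → r_3 = 4.4827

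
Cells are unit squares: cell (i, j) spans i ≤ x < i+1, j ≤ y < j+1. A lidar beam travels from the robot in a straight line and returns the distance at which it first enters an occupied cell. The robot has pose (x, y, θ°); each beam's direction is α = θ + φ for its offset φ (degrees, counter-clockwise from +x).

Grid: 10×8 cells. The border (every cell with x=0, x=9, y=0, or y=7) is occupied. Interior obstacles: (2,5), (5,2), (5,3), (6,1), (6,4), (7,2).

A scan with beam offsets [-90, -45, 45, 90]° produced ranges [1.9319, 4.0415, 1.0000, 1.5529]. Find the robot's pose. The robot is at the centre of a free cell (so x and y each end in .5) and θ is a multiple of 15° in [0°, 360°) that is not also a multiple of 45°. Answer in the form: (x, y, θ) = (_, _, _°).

(x, y, θ) = (4.5, 4.5, 255°)

Enumerate (i+0.5, j+0.5, θ) over the 42 free cells and 16 admissible headings. For each, cast all 4 beams and compare to the given ranges.
  (3.5, 2.5, 105°): beam 1 = 1.5529 ≠ 1.9319 ✗
  (3.5, 4.5, 30°): beam 1 = 4.0415 ≠ 1.9319 ✗
  (2.5, 2.5, 150°): beam 1 = 5.1962 ≠ 1.9319 ✗
  …
  (4.5, 4.5, 255°): r_1=1.9319, r_2=4.0415, r_3=1.0000, r_4=1.5529 — all match ✓
No second candidate reproduces the full scan.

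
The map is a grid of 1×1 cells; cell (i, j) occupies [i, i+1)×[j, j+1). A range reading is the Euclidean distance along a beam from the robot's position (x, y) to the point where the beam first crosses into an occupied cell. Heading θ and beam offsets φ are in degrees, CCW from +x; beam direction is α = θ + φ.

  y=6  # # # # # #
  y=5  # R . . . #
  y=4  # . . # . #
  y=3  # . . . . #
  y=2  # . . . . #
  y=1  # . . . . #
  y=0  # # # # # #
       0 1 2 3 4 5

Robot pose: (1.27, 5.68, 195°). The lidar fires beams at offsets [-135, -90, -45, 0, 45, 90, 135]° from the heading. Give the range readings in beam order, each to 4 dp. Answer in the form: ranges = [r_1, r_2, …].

ranges = [0.3695, 0.3313, 0.3118, 0.2795, 0.5400, 4.8451, 1.9976]

beam 1: φ=-135°, α=60°
  cosα=0.5000 sinα=0.8660 | (1,5) | tMaxX 1.4600 tMaxY 0.3695 | tΔX 2.0000 tΔY 1.1547
    t=0.3695 [y] (1,6) — stop
  → r_1 = 0.3695
beam 2: φ=-90°, α=105°
  cosα=-0.2588 sinα=0.9659 | (1,5) | tMaxX 1.0432 tMaxY 0.3313 | tΔX 3.8637 tΔY 1.0353
    t=0.3313 [y] (1,6) — stop
  → r_2 = 0.3313
beam 3: φ=-45°, α=150°
  cosα=-0.8660 sinα=0.5000 | (1,5) | tMaxX 0.3118 tMaxY 0.6400 | tΔX 1.1547 tΔY 2.0000
    t=0.3118 [x] (0,5) — stop
  → r_3 = 0.3118
beam 4: φ=0°, α=195°
  cosα=-0.9659 sinα=-0.2588 | (1,5) | tMaxX 0.2795 tMaxY 2.6273 | tΔX 1.0353 tΔY 3.8637
    t=0.2795 [x] (0,5) — stop
  → r_4 = 0.2795
beam 5: φ=45°, α=240°
  cosα=-0.5000 sinα=-0.8660 | (1,5) | tMaxX 0.5400 tMaxY 0.7852 | tΔX 2.0000 tΔY 1.1547
    t=0.5400 [x] (0,5) — stop
  → r_5 = 0.5400
beam 6: φ=90°, α=285°
  cosα=0.2588 sinα=-0.9659 | (1,5) | tMaxX 2.8205 tMaxY 0.7040 | tΔX 3.8637 tΔY 1.0353
    t=0.7040 [y] (1,4)
    t=1.7393 [y] (1,3)
    t=2.7745 [y] (1,2)
    t=2.8205 [x] (2,2)
    t=3.8098 [y] (2,1)
    t=4.8451 [y] (2,0) — stop
  → r_6 = 4.8451
beam 7: φ=135°, α=330°
  cosα=0.8660 sinα=-0.5000 | (1,5) | tMaxX 0.8429 tMaxY 1.3600 | tΔX 1.1547 tΔY 2.0000
    t=0.8429 [x] (2,5)
    t=1.3600 [y] (2,4)
    t=1.9976 [x] (3,4) — stop
  → r_7 = 1.9976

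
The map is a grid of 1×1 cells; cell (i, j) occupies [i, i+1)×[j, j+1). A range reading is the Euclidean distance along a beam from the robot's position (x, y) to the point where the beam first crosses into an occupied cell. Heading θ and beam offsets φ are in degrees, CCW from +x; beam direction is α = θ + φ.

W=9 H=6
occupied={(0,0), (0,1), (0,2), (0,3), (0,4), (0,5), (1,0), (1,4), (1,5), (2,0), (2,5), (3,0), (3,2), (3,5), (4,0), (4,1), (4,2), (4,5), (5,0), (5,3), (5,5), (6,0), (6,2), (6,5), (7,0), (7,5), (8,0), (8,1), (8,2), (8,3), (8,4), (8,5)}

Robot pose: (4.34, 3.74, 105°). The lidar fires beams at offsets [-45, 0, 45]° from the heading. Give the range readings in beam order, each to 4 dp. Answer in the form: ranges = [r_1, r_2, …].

beam 1: φ=-45°, α=60°
  direction (0.5000, 0.8660); cell (4,3); t to first gridline: x 1.3200, y 0.3002 (then +2.0000 / +1.1547)
    (4,4) via y @ 0.3002
    (5,4) via x @ 1.3200
    (5,5) via y @ 1.4549  # hit
  → r_1 = 1.4549
beam 2: φ=0°, α=105°
  direction (-0.2588, 0.9659); cell (4,3); t to first gridline: x 1.3137, y 0.2692 (then +3.8637 / +1.0353)
    (4,4) via y @ 0.2692
    (4,5) via y @ 1.3044  # hit
  → r_2 = 1.3044
beam 3: φ=45°, α=150°
  direction (-0.8660, 0.5000); cell (4,3); t to first gridline: x 0.3926, y 0.5200 (then +1.1547 / +2.0000)
    (3,3) via x @ 0.3926
    (3,4) via y @ 0.5200
    (2,4) via x @ 1.5473
    (2,5) via y @ 2.5200  # hit
  → r_3 = 2.5200

ranges = [1.4549, 1.3044, 2.5200]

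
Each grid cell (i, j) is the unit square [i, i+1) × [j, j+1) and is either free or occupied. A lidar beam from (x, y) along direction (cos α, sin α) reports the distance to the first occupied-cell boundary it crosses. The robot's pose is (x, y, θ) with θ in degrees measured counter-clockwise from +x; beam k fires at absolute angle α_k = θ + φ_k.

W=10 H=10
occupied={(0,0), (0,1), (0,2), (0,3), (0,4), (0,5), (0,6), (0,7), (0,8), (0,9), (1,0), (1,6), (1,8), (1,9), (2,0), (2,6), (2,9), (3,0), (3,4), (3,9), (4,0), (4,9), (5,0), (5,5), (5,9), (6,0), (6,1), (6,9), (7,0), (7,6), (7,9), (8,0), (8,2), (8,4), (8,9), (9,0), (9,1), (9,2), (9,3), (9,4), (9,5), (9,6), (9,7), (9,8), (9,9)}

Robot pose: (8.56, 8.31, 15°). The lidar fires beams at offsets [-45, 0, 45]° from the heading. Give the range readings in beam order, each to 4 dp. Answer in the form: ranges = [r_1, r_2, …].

ranges = [0.5081, 0.4555, 0.7967]

beam 1: φ=-45°, α=330°
  direction (0.8660, -0.5000); cell (8,8); t to first gridline: x 0.5081, y 0.6200 (then +1.1547 / +2.0000)
    (9,8) via x @ 0.5081  # hit
  → r_1 = 0.5081
beam 2: φ=0°, α=15°
  direction (0.9659, 0.2588); cell (8,8); t to first gridline: x 0.4555, y 2.6660 (then +1.0353 / +3.8637)
    (9,8) via x @ 0.4555  # hit
  → r_2 = 0.4555
beam 3: φ=45°, α=60°
  direction (0.5000, 0.8660); cell (8,8); t to first gridline: x 0.8800, y 0.7967 (then +2.0000 / +1.1547)
    (8,9) via y @ 0.7967  # hit
  → r_3 = 0.7967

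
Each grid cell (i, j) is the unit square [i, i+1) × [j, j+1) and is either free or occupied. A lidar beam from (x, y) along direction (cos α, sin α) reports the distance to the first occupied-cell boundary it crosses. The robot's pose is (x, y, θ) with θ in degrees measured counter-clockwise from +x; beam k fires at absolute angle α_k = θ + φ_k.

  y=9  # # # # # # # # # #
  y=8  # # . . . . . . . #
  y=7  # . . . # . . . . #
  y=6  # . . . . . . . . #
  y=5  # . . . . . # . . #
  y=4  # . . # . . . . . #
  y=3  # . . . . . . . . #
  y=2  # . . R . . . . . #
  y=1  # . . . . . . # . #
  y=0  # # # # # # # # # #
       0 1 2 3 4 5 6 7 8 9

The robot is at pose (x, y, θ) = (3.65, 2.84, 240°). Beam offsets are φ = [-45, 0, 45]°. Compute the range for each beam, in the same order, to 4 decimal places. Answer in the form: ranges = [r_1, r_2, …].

ranges = [2.7435, 2.1246, 1.9049]

beam 1: φ=-45°, α=195°
  dir = (cos 195°, sin 195°) = (-0.9659, -0.2588); from cell (3,2)
  next x-line at t=0.6729, next y-line at t=3.2455; Δt_x=1.0353, Δt_y=3.8637
    x: enter (2,2) at t=0.6729
    x: enter (1,2) at t=1.7082
    x: enter (0,2) at t=2.7435 ← occupied
  → r_1 = 2.7435
beam 2: φ=0°, α=240°
  dir = (cos 240°, sin 240°) = (-0.5000, -0.8660); from cell (3,2)
  next x-line at t=1.3000, next y-line at t=0.9699; Δt_x=2.0000, Δt_y=1.1547
    y: enter (3,1) at t=0.9699
    x: enter (2,1) at t=1.3000
    y: enter (2,0) at t=2.1246 ← occupied
  → r_2 = 2.1246
beam 3: φ=45°, α=285°
  dir = (cos 285°, sin 285°) = (0.2588, -0.9659); from cell (3,2)
  next x-line at t=1.3523, next y-line at t=0.8696; Δt_x=3.8637, Δt_y=1.0353
    y: enter (3,1) at t=0.8696
    x: enter (4,1) at t=1.3523
    y: enter (4,0) at t=1.9049 ← occupied
  → r_3 = 1.9049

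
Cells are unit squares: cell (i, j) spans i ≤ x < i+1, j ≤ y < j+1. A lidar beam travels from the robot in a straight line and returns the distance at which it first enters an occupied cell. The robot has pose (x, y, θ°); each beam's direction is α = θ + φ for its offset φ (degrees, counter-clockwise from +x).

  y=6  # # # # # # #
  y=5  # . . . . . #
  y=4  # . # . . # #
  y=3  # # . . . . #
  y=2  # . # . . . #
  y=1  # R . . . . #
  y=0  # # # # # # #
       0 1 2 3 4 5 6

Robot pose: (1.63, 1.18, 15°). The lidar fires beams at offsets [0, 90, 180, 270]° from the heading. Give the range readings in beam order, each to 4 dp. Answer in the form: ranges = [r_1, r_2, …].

ranges = [4.5242, 1.8842, 0.6522, 0.1863]

beam 1: φ=0°, α=15°
  d=(0.9659,0.2588)  start (1,1)  tX=0.3831 tY=3.1682  stride 1/|dx|=1.0353 1/|dy|=3.8637
    cross x-line → (2,1), t=0.3831
    cross x-line → (3,1), t=1.4183
    cross x-line → (4,1), t=2.4536
    cross y-line → (4,2), t=3.1682
    cross x-line → (5,2), t=3.4889
    cross x-line → (6,2), t=4.5242 (wall)
  → r_1 = 4.5242
beam 2: φ=90°, α=105°
  d=(-0.2588,0.9659)  start (1,1)  tX=2.4341 tY=0.8489  stride 1/|dx|=3.8637 1/|dy|=1.0353
    cross y-line → (1,2), t=0.8489
    cross y-line → (1,3), t=1.8842 (wall)
  → r_2 = 1.8842
beam 3: φ=180°, α=195°
  d=(-0.9659,-0.2588)  start (1,1)  tX=0.6522 tY=0.6955  stride 1/|dx|=1.0353 1/|dy|=3.8637
    cross x-line → (0,1), t=0.6522 (wall)
  → r_3 = 0.6522
beam 4: φ=270°, α=285°
  d=(0.2588,-0.9659)  start (1,1)  tX=1.4296 tY=0.1863  stride 1/|dx|=3.8637 1/|dy|=1.0353
    cross y-line → (1,0), t=0.1863 (wall)
  → r_4 = 0.1863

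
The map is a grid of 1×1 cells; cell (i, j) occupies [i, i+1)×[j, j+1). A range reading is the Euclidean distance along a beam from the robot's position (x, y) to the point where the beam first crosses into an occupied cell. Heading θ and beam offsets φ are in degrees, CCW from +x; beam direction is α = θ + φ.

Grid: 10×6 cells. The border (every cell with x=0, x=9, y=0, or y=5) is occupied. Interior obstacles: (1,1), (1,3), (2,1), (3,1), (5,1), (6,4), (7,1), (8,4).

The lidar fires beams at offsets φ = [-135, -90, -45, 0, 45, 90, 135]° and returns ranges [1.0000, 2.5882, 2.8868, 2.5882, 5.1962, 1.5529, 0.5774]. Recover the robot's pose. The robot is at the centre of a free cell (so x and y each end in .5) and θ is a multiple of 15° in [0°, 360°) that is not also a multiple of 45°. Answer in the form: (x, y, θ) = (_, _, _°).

(x, y, θ) = (4.5, 4.5, 285°)

Enumerate (i+0.5, j+0.5, θ) over the 24 free cells and 16 admissible headings. For each, cast all 7 beams and compare to the given ranges.
  (2.5, 2.5, 300°): beam 1 = 1.5529 ≠ 1.0000 ✗
  (5.5, 3.5, 300°): beam 1 = 4.6587 ≠ 1.0000 ✗
  (5.5, 2.5, 150°): beam 1 = 3.6235 ≠ 1.0000 ✗
  …
  (4.5, 4.5, 285°): r_1=1.0000, r_2=2.5882, r_3=2.8868, r_4=2.5882, r_5=5.1962, r_6=1.5529, r_7=0.5774 — all match ✓
Only this pose fits every beam.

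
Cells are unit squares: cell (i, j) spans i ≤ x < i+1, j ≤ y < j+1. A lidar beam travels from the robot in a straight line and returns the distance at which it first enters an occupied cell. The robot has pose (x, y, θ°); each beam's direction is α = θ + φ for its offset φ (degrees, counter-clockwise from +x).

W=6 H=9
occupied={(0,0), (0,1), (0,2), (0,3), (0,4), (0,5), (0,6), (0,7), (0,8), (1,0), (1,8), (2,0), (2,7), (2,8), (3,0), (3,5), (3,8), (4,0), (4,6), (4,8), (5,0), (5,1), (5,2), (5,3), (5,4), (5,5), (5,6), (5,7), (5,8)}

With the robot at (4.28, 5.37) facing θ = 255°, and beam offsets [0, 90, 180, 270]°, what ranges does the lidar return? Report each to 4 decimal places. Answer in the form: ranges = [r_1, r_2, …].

beam 1: φ=0°, α=255°
  direction (-0.2588, -0.9659); cell (4,5); t to first gridline: x 1.0818, y 0.3831 (then +3.8637 / +1.0353)
    (4,4) via y @ 0.3831
    (3,4) via x @ 1.0818
    (3,3) via y @ 1.4183
    (3,2) via y @ 2.4536
    (3,1) via y @ 3.4889
    (3,0) via y @ 4.5242  # hit
  → r_1 = 4.5242
beam 2: φ=90°, α=345°
  direction (0.9659, -0.2588); cell (4,5); t to first gridline: x 0.7454, y 1.4296 (then +1.0353 / +3.8637)
    (5,5) via x @ 0.7454  # hit
  → r_2 = 0.7454
beam 3: φ=180°, α=75°
  direction (0.2588, 0.9659); cell (4,5); t to first gridline: x 2.7819, y 0.6522 (then +3.8637 / +1.0353)
    (4,6) via y @ 0.6522  # hit
  → r_3 = 0.6522
beam 4: φ=270°, α=165°
  direction (-0.9659, 0.2588); cell (4,5); t to first gridline: x 0.2899, y 2.4341 (then +1.0353 / +3.8637)
    (3,5) via x @ 0.2899  # hit
  → r_4 = 0.2899

ranges = [4.5242, 0.7454, 0.6522, 0.2899]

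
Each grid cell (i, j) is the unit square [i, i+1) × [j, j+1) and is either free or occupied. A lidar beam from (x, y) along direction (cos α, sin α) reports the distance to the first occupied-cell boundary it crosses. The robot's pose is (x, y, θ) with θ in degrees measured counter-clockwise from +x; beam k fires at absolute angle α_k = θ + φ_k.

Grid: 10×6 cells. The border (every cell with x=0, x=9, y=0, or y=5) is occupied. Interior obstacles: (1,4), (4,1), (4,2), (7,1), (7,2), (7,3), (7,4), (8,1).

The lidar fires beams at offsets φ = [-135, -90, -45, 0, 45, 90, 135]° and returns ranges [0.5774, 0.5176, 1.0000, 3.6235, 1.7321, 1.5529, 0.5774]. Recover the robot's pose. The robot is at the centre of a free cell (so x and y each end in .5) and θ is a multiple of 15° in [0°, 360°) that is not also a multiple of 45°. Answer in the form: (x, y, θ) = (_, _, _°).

(x, y, θ) = (6.5, 1.5, 105°)

Candidates: 24 free-cell centres × 16 headings = 384 poses. Raycast each; keep the one whose scan matches to 4 dp.
  (6.5, 2.5, 210°): beam 1 = 1.9319 ≠ 0.5774 ✗
  (2.5, 1.5, 60°): beam 1 = 0.5176 ≠ 0.5774 ✗
  (1.5, 3.5, 210°): beam 1 = 0.5176 ≠ 0.5774 ✗
  (2.5, 2.5, 30°): beam 1 = 1.5529 ≠ 0.5774 ✗
  (3.5, 3.5, 150°): beam 1 = 3.6235 ≠ 0.5774 ✗
  …
  (6.5, 1.5, 105°): r_1=0.5774, r_2=0.5176, r_3=1.0000, r_4=3.6235, r_5=1.7321, r_6=1.5529, r_7=0.5774 — all match ✓
Unique over the lattice → pose = (6.5, 1.5, 105°).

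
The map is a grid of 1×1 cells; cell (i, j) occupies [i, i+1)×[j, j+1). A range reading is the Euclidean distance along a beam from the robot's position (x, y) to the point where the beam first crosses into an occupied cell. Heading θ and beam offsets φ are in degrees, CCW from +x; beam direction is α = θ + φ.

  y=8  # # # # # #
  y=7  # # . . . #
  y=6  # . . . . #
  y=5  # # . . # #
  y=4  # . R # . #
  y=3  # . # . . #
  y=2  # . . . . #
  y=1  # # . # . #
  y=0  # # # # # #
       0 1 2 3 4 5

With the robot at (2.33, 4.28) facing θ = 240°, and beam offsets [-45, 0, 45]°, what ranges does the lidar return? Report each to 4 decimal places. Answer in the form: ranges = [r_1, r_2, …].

ranges = [1.3769, 0.3233, 0.2899]

beam 1: φ=-45°, α=195°
  cosα=-0.9659 sinα=-0.2588 | (2,4) | tMaxX 0.3416 tMaxY 1.0818 | tΔX 1.0353 tΔY 3.8637
    t=0.3416 [x] (1,4)
    t=1.0818 [y] (1,3)
    t=1.3769 [x] (0,3) — stop
  → r_1 = 1.3769
beam 2: φ=0°, α=240°
  cosα=-0.5000 sinα=-0.8660 | (2,4) | tMaxX 0.6600 tMaxY 0.3233 | tΔX 2.0000 tΔY 1.1547
    t=0.3233 [y] (2,3) — stop
  → r_2 = 0.3233
beam 3: φ=45°, α=285°
  cosα=0.2588 sinα=-0.9659 | (2,4) | tMaxX 2.5887 tMaxY 0.2899 | tΔX 3.8637 tΔY 1.0353
    t=0.2899 [y] (2,3) — stop
  → r_3 = 0.2899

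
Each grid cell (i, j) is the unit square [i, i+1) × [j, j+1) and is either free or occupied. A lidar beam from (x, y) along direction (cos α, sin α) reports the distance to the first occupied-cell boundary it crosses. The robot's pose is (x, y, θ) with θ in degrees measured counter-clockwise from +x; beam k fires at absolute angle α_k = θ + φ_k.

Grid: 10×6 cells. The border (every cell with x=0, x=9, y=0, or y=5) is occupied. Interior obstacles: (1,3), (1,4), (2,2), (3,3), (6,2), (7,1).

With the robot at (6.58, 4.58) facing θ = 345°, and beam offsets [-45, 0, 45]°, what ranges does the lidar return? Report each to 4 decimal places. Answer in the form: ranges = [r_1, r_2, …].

beam 1: φ=-45°, α=300°
  cosα=0.5000 sinα=-0.8660 | (6,4) | tMaxX 0.8400 tMaxY 0.6697 | tΔX 2.0000 tΔY 1.1547
    t=0.6697 [y] (6,3)
    t=0.8400 [x] (7,3)
    t=1.8244 [y] (7,2)
    t=2.8400 [x] (8,2)
    t=2.9791 [y] (8,1)
    t=4.1338 [y] (8,0) — stop
  → r_1 = 4.1338
beam 2: φ=0°, α=345°
  cosα=0.9659 sinα=-0.2588 | (6,4) | tMaxX 0.4348 tMaxY 2.2409 | tΔX 1.0353 tΔY 3.8637
    t=0.4348 [x] (7,4)
    t=1.4701 [x] (8,4)
    t=2.2409 [y] (8,3)
    t=2.5054 [x] (9,3) — stop
  → r_2 = 2.5054
beam 3: φ=45°, α=30°
  cosα=0.8660 sinα=0.5000 | (6,4) | tMaxX 0.4850 tMaxY 0.8400 | tΔX 1.1547 tΔY 2.0000
    t=0.4850 [x] (7,4)
    t=0.8400 [y] (7,5) — stop
  → r_3 = 0.8400

ranges = [4.1338, 2.5054, 0.8400]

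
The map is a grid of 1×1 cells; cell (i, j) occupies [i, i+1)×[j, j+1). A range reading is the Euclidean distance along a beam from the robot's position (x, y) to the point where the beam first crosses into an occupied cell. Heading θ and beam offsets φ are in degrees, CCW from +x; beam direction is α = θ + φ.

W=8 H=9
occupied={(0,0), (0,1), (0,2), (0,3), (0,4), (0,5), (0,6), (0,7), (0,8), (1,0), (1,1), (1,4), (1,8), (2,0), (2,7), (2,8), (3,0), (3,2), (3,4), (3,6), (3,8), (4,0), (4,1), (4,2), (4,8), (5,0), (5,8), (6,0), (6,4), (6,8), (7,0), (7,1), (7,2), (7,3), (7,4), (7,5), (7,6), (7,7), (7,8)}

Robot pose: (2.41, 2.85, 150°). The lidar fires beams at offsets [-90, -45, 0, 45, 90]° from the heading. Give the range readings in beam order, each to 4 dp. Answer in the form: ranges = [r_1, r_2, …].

ranges = [1.3279, 1.5841, 1.6281, 1.4597, 0.9815]

beam 1: φ=-90°, α=60°
  dir = (cos 60°, sin 60°) = (0.5000, 0.8660); from cell (2,2)
  next x-line at t=1.1800, next y-line at t=0.1732; Δt_x=2.0000, Δt_y=1.1547
    y: enter (2,3) at t=0.1732
    x: enter (3,3) at t=1.1800
    y: enter (3,4) at t=1.3279 ← occupied
  → r_1 = 1.3279
beam 2: φ=-45°, α=105°
  dir = (cos 105°, sin 105°) = (-0.2588, 0.9659); from cell (2,2)
  next x-line at t=1.5841, next y-line at t=0.1553; Δt_x=3.8637, Δt_y=1.0353
    y: enter (2,3) at t=0.1553
    y: enter (2,4) at t=1.1906
    x: enter (1,4) at t=1.5841 ← occupied
  → r_2 = 1.5841
beam 3: φ=0°, α=150°
  dir = (cos 150°, sin 150°) = (-0.8660, 0.5000); from cell (2,2)
  next x-line at t=0.4734, next y-line at t=0.3000; Δt_x=1.1547, Δt_y=2.0000
    y: enter (2,3) at t=0.3000
    x: enter (1,3) at t=0.4734
    x: enter (0,3) at t=1.6281 ← occupied
  → r_3 = 1.6281
beam 4: φ=45°, α=195°
  dir = (cos 195°, sin 195°) = (-0.9659, -0.2588); from cell (2,2)
  next x-line at t=0.4245, next y-line at t=3.2841; Δt_x=1.0353, Δt_y=3.8637
    x: enter (1,2) at t=0.4245
    x: enter (0,2) at t=1.4597 ← occupied
  → r_4 = 1.4597
beam 5: φ=90°, α=240°
  dir = (cos 240°, sin 240°) = (-0.5000, -0.8660); from cell (2,2)
  next x-line at t=0.8200, next y-line at t=0.9815; Δt_x=2.0000, Δt_y=1.1547
    x: enter (1,2) at t=0.8200
    y: enter (1,1) at t=0.9815 ← occupied
  → r_5 = 0.9815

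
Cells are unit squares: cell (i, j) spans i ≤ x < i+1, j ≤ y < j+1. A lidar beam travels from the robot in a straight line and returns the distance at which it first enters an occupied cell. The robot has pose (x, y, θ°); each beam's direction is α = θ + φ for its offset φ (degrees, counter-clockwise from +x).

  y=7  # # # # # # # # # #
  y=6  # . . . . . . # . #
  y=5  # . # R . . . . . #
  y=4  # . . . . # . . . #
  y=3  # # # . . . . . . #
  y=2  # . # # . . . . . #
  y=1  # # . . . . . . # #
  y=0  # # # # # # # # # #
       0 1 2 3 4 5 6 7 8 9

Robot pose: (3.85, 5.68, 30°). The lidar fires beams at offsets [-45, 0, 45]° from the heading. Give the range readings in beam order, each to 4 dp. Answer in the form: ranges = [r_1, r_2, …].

ranges = [5.3317, 2.6400, 1.3666]

beam 1: φ=-45°, α=345°
  dir = (cos 345°, sin 345°) = (0.9659, -0.2588); from cell (3,5)
  next x-line at t=0.1553, next y-line at t=2.6273; Δt_x=1.0353, Δt_y=3.8637
    x: enter (4,5) at t=0.1553
    x: enter (5,5) at t=1.1906
    x: enter (6,5) at t=2.2258
    y: enter (6,4) at t=2.6273
    x: enter (7,4) at t=3.2611
    x: enter (8,4) at t=4.2964
    x: enter (9,4) at t=5.3317 ← occupied
  → r_1 = 5.3317
beam 2: φ=0°, α=30°
  dir = (cos 30°, sin 30°) = (0.8660, 0.5000); from cell (3,5)
  next x-line at t=0.1732, next y-line at t=0.6400; Δt_x=1.1547, Δt_y=2.0000
    x: enter (4,5) at t=0.1732
    y: enter (4,6) at t=0.6400
    x: enter (5,6) at t=1.3279
    x: enter (6,6) at t=2.4826
    y: enter (6,7) at t=2.6400 ← occupied
  → r_2 = 2.6400
beam 3: φ=45°, α=75°
  dir = (cos 75°, sin 75°) = (0.2588, 0.9659); from cell (3,5)
  next x-line at t=0.5796, next y-line at t=0.3313; Δt_x=3.8637, Δt_y=1.0353
    y: enter (3,6) at t=0.3313
    x: enter (4,6) at t=0.5796
    y: enter (4,7) at t=1.3666 ← occupied
  → r_3 = 1.3666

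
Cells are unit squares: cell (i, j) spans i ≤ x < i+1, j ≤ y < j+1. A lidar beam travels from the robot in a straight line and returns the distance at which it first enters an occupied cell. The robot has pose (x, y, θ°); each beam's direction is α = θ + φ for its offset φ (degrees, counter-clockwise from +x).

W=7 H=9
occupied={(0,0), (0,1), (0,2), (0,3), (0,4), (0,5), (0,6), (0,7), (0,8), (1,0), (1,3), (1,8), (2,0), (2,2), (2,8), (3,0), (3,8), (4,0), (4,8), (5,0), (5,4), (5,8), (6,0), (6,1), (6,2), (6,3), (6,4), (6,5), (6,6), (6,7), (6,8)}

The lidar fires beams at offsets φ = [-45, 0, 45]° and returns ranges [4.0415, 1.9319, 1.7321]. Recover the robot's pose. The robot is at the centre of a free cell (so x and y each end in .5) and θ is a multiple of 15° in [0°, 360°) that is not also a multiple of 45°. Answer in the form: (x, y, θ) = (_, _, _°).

Enumerate (i+0.5, j+0.5, θ) over the 32 free cells and 16 admissible headings. For each, cast all 3 beams and compare to the given ranges.
  (4.5, 4.5, 15°): beam 1 = 0.5774 ≠ 4.0415 ✗
  (4.5, 5.5, 300°): beam 1 = 4.6587 ≠ 4.0415 ✗
  (3.5, 1.5, 120°): beam 1 = 6.7293 ≠ 4.0415 ✗
  (3.5, 6.5, 150°): beam 1 = 1.5529 ≠ 4.0415 ✗
  …
  (4.5, 6.5, 285°): r_1=4.0415, r_2=1.9319, r_3=1.7321 — all match ✓
Only this pose fits every beam.

(x, y, θ) = (4.5, 6.5, 285°)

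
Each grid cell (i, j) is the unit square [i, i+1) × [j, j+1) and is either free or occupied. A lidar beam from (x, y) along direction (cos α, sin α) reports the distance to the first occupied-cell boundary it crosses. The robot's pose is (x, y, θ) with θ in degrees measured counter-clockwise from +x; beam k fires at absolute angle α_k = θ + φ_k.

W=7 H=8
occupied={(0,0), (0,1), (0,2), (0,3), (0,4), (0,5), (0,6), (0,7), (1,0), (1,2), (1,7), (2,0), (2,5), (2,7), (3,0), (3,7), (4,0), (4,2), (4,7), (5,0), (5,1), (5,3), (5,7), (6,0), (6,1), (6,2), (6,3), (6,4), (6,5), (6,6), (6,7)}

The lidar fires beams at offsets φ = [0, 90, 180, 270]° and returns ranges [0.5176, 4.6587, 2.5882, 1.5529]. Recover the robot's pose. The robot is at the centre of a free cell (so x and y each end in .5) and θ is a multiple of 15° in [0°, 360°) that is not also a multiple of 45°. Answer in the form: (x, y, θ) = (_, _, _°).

Enumerate (i+0.5, j+0.5, θ) over the 25 free cells and 16 admissible headings. For each, cast all 4 beams and compare to the given ranges.
  (5.5, 5.5, 255°): beam 1 = 1.5529 ≠ 0.5176 ✗
  (4.5, 5.5, 150°): beam 1 = 3.0000 ≠ 0.5176 ✗
  (4.5, 5.5, 300°): beam 1 = 1.7321 ≠ 0.5176 ✗
  (1.5, 5.5, 15°): beam 2 = 1.5529 ≠ 4.6587 ✗
  (1.5, 5.5, 240°): beam 1 = 1.0000 ≠ 0.5176 ✗
  …
  (3.5, 5.5, 165°): r_1=0.5176, r_2=4.6587, r_3=2.5882, r_4=1.5529 — all match ✓
Only this pose fits every beam.

(x, y, θ) = (3.5, 5.5, 165°)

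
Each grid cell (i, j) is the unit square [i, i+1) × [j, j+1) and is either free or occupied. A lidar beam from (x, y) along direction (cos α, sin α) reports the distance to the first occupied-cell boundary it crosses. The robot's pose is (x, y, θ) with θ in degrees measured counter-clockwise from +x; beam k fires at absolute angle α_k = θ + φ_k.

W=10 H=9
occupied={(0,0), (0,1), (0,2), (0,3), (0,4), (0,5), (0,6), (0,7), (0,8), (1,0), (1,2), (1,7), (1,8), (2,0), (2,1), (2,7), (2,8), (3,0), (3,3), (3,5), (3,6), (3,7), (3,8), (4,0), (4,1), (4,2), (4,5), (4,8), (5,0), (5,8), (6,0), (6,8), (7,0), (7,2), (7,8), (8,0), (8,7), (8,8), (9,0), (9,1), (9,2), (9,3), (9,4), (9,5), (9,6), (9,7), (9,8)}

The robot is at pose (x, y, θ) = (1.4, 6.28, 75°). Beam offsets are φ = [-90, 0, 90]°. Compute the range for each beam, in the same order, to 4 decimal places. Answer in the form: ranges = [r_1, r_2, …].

ranges = [1.6564, 0.7454, 0.4141]

beam 1: φ=-90°, α=345°
  cosα=0.9659 sinα=-0.2588 | (1,6) | tMaxX 0.6212 tMaxY 1.0818 | tΔX 1.0353 tΔY 3.8637
    t=0.6212 [x] (2,6)
    t=1.0818 [y] (2,5)
    t=1.6564 [x] (3,5) — stop
  → r_1 = 1.6564
beam 2: φ=0°, α=75°
  cosα=0.2588 sinα=0.9659 | (1,6) | tMaxX 2.3182 tMaxY 0.7454 | tΔX 3.8637 tΔY 1.0353
    t=0.7454 [y] (1,7) — stop
  → r_2 = 0.7454
beam 3: φ=90°, α=165°
  cosα=-0.9659 sinα=0.2588 | (1,6) | tMaxX 0.4141 tMaxY 2.7819 | tΔX 1.0353 tΔY 3.8637
    t=0.4141 [x] (0,6) — stop
  → r_3 = 0.4141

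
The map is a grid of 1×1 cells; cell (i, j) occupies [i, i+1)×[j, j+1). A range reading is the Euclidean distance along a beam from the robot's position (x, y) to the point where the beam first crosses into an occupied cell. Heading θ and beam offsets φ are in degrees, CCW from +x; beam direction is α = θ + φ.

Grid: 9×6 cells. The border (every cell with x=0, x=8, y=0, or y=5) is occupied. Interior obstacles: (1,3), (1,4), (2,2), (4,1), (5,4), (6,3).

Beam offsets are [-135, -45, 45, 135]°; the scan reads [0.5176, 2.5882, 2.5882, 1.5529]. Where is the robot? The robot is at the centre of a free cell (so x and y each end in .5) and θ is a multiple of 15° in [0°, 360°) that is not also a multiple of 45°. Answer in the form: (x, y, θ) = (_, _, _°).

Candidates: 22 free-cell centres × 16 headings = 352 poses. Raycast each; keep the one whose scan matches to 4 dp.
  (7.5, 4.5, 240°): beam 2 = 1.5529 ≠ 2.5882 ✗
  (3.5, 2.5, 210°): beam 1 = 2.5882 ≠ 0.5176 ✗
  (2.5, 1.5, 105°): beam 1 = 1.0000 ≠ 0.5176 ✗
  …
  (7.5, 2.5, 150°): r_1=0.5176, r_2=2.5882, r_3=2.5882, r_4=1.5529 — all match ✓
Only this pose fits every beam.

(x, y, θ) = (7.5, 2.5, 150°)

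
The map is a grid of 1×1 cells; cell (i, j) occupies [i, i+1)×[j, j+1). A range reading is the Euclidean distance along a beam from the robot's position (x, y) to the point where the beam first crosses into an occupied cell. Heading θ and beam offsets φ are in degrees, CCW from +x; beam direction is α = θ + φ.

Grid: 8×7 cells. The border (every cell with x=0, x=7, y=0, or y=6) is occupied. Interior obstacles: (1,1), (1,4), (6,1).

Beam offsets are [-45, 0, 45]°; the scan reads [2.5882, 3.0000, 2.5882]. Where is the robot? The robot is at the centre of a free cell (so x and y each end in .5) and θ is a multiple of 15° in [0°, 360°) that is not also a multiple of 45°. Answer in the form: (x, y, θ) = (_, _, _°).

(x, y, θ) = (4.5, 3.5, 210°)

The pose lattice has 27·16 = 432 candidates. Test each by forward raycasting.
  (1.5, 3.5, 195°): beam 1 = 0.5774 ≠ 2.5882 ✗
  (4.5, 3.5, 150°): beam 2 = 2.8868 ≠ 3.0000 ✗
  (4.5, 5.5, 240°): beam 2 = 5.0000 ≠ 3.0000 ✗
  (5.5, 4.5, 300°): beam 1 = 3.6235 ≠ 2.5882 ✗
  …
  (4.5, 3.5, 210°): r_1=2.5882, r_2=3.0000, r_3=2.5882 — all match ✓
Only this pose fits every beam.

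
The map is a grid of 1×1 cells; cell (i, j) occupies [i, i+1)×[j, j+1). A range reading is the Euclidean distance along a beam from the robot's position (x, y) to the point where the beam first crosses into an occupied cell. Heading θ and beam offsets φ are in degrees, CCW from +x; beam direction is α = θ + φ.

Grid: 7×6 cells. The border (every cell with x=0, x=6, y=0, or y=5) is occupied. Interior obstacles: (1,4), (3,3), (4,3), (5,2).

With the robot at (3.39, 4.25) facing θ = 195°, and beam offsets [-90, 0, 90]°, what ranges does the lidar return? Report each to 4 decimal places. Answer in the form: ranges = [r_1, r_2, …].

ranges = [0.7765, 2.4743, 0.2588]

beam 1: φ=-90°, α=105°
  d=(-0.2588,0.9659)  start (3,4)  tX=1.5068 tY=0.7765  stride 1/|dx|=3.8637 1/|dy|=1.0353
    cross y-line → (3,5), t=0.7765 (wall)
  → r_1 = 0.7765
beam 2: φ=0°, α=195°
  d=(-0.9659,-0.2588)  start (3,4)  tX=0.4038 tY=0.9659  stride 1/|dx|=1.0353 1/|dy|=3.8637
    cross x-line → (2,4), t=0.4038
    cross y-line → (2,3), t=0.9659
    cross x-line → (1,3), t=1.4390
    cross x-line → (0,3), t=2.4743 (wall)
  → r_2 = 2.4743
beam 3: φ=90°, α=285°
  d=(0.2588,-0.9659)  start (3,4)  tX=2.3569 tY=0.2588  stride 1/|dx|=3.8637 1/|dy|=1.0353
    cross y-line → (3,3), t=0.2588 (wall)
  → r_3 = 0.2588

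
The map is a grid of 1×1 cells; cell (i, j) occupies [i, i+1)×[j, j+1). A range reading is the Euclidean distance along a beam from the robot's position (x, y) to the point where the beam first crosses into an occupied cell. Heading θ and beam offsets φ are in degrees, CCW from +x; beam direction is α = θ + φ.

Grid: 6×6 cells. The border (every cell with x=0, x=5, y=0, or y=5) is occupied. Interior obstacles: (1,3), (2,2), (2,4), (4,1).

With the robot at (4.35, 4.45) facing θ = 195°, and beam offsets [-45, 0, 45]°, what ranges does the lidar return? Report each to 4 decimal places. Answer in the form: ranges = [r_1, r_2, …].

beam 1: φ=-45°, α=150°
  cosα=-0.8660 sinα=0.5000 | (4,4) | tMaxX 0.4041 tMaxY 1.1000 | tΔX 1.1547 tΔY 2.0000
    t=0.4041 [x] (3,4)
    t=1.1000 [y] (3,5) — stop
  → r_1 = 1.1000
beam 2: φ=0°, α=195°
  cosα=-0.9659 sinα=-0.2588 | (4,4) | tMaxX 0.3623 tMaxY 1.7387 | tΔX 1.0353 tΔY 3.8637
    t=0.3623 [x] (3,4)
    t=1.3976 [x] (2,4) — stop
  → r_2 = 1.3976
beam 3: φ=45°, α=240°
  cosα=-0.5000 sinα=-0.8660 | (4,4) | tMaxX 0.7000 tMaxY 0.5196 | tΔX 2.0000 tΔY 1.1547
    t=0.5196 [y] (4,3)
    t=0.7000 [x] (3,3)
    t=1.6743 [y] (3,2)
    t=2.7000 [x] (2,2) — stop
  → r_3 = 2.7000

ranges = [1.1000, 1.3976, 2.7000]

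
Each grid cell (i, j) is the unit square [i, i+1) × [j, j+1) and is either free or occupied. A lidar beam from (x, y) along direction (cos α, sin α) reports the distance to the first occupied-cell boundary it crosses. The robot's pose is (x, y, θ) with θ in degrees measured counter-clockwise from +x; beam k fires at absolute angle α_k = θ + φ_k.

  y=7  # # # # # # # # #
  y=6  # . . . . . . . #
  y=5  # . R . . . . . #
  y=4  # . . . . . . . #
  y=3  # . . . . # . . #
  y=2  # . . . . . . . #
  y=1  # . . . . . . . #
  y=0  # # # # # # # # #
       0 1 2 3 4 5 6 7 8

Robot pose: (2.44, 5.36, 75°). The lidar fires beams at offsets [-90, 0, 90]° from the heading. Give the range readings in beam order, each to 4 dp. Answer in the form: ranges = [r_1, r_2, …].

beam 1: φ=-90°, α=345°
  cosα=0.9659 sinα=-0.2588 | (2,5) | tMaxX 0.5798 tMaxY 1.3909 | tΔX 1.0353 tΔY 3.8637
    t=0.5798 [x] (3,5)
    t=1.3909 [y] (3,4)
    t=1.6150 [x] (4,4)
    t=2.6503 [x] (5,4)
    t=3.6856 [x] (6,4)
    t=4.7209 [x] (7,4)
    t=5.2546 [y] (7,3)
    t=5.7561 [x] (8,3) — stop
  → r_1 = 5.7561
beam 2: φ=0°, α=75°
  cosα=0.2588 sinα=0.9659 | (2,5) | tMaxX 2.1637 tMaxY 0.6626 | tΔX 3.8637 tΔY 1.0353
    t=0.6626 [y] (2,6)
    t=1.6979 [y] (2,7) — stop
  → r_2 = 1.6979
beam 3: φ=90°, α=165°
  cosα=-0.9659 sinα=0.2588 | (2,5) | tMaxX 0.4555 tMaxY 2.4728 | tΔX 1.0353 tΔY 3.8637
    t=0.4555 [x] (1,5)
    t=1.4908 [x] (0,5) — stop
  → r_3 = 1.4908

ranges = [5.7561, 1.6979, 1.4908]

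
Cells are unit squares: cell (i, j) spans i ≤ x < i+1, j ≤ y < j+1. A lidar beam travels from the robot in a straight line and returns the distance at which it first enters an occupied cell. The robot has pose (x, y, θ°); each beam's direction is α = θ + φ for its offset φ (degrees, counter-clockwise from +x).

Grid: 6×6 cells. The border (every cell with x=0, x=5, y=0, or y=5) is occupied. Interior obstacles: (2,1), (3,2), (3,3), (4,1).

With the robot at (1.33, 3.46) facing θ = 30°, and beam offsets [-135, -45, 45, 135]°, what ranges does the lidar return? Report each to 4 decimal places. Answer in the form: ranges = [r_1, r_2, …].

ranges = [1.2750, 1.7289, 1.5943, 0.3416]

beam 1: φ=-135°, α=255°
  cosα=-0.2588 sinα=-0.9659 | (1,3) | tMaxX 1.2750 tMaxY 0.4762 | tΔX 3.8637 tΔY 1.0353
    t=0.4762 [y] (1,2)
    t=1.2750 [x] (0,2) — stop
  → r_1 = 1.2750
beam 2: φ=-45°, α=345°
  cosα=0.9659 sinα=-0.2588 | (1,3) | tMaxX 0.6936 tMaxY 1.7773 | tΔX 1.0353 tΔY 3.8637
    t=0.6936 [x] (2,3)
    t=1.7289 [x] (3,3) — stop
  → r_2 = 1.7289
beam 3: φ=45°, α=75°
  cosα=0.2588 sinα=0.9659 | (1,3) | tMaxX 2.5887 tMaxY 0.5590 | tΔX 3.8637 tΔY 1.0353
    t=0.5590 [y] (1,4)
    t=1.5943 [y] (1,5) — stop
  → r_3 = 1.5943
beam 4: φ=135°, α=165°
  cosα=-0.9659 sinα=0.2588 | (1,3) | tMaxX 0.3416 tMaxY 2.0864 | tΔX 1.0353 tΔY 3.8637
    t=0.3416 [x] (0,3) — stop
  → r_4 = 0.3416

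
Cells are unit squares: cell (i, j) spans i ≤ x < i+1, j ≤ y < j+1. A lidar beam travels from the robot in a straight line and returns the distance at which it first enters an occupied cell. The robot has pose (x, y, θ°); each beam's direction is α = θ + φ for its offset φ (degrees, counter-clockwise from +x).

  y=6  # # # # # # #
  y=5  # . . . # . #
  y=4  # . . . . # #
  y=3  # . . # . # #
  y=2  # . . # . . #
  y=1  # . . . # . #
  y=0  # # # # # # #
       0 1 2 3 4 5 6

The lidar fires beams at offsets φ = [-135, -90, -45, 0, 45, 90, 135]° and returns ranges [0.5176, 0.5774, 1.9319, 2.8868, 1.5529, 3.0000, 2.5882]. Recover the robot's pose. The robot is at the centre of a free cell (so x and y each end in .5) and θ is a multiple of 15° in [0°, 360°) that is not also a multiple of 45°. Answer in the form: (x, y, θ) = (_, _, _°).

(x, y, θ) = (1.5, 3.5, 300°)

The pose lattice has 19·16 = 304 candidates. Test each by forward raycasting.
  (4.5, 2.5, 30°): beam 3 = 1.5529 ≠ 1.9319 ✗
  (2.5, 4.5, 120°): beam 1 = 2.5882 ≠ 0.5176 ✗
  (2.5, 2.5, 150°): beam 2 = 1.0000 ≠ 0.5774 ✗
  (4.5, 2.5, 75°): beam 1 = 0.5774 ≠ 0.5176 ✗
  …
  (1.5, 3.5, 300°): r_1=0.5176, r_2=0.5774, r_3=1.9319, r_4=2.8868, r_5=1.5529, r_6=3.0000, r_7=2.5882 — all match ✓
Unique over the lattice → pose = (1.5, 3.5, 300°).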